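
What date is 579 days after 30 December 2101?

Adding 579 days from December 30, 2101.
December has 31 days, so 31 − 30 = 1 day remains after December 30, 2101; 579 − 1 = 578 left.
January 2102 has 31 days: 578 − 31 = 547 left.
February 2102 has 28 days (2102 is not a leap year): 547 − 28 = 519 left.
March 2102 has 31 days: 519 − 31 = 488 left.
April 2102 has 30 days: 488 − 30 = 458 left.
May 2102 has 31 days: 458 − 31 = 427 left.
June 2102 has 30 days: 427 − 30 = 397 left.
July 2102 has 31 days: 397 − 31 = 366 left.
August 2102 has 31 days: 366 − 31 = 335 left.
September 2102 has 30 days: 335 − 30 = 305 left.
October 2102 has 31 days: 305 − 31 = 274 left.
November 2102 has 30 days: 274 − 30 = 244 left.
December 2102 has 31 days: 244 − 31 = 213 left.
January 2103 has 31 days: 213 − 31 = 182 left.
February 2103 has 28 days (2103 is not a leap year): 182 − 28 = 154 left.
March 2103 has 31 days: 154 − 31 = 123 left.
April 2103 has 30 days: 123 − 30 = 93 left.
May 2103 has 31 days: 93 − 31 = 62 left.
June 2103 has 30 days: 62 − 30 = 32 left.
July 2103 has 31 days: 32 − 31 = 1 left.
1 day into August 2103 → August 1, 2103.

August 1, 2103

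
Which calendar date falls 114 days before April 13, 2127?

Counting back 114 days from April 13, 2127.
Going back 13 days from April 13, 2127 reaches the end of the previous month; 114 − 13 = 101 left.
March 2127 has 31 days: 101 − 31 = 70 left.
February 2127 has 28 days (2127 is not a leap year): 70 − 28 = 42 left.
January 2127 has 31 days: 42 − 31 = 11 left.
December 2126 has 31 days; 31 − 11 = 20 → December 20, 2126.

December 20, 2126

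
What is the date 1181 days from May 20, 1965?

Counting forward 1181 days from May 20, 1965.
May has 31 days, so 31 − 20 = 11 days remain after May 20, 1965; 1181 − 11 = 1170 left.
June 1965 has 30 days: 1170 − 30 = 1140 left.
July 1965 has 31 days: 1140 − 31 = 1109 left.
August 1965 has 31 days: 1109 − 31 = 1078 left.
September 1965 has 30 days: 1078 − 30 = 1048 left.
October 1965 has 31 days: 1048 − 31 = 1017 left.
November 1965 has 30 days: 1017 − 30 = 987 left.
December 1965 has 31 days: 987 − 31 = 956 left.
January 1966 has 31 days: 956 − 31 = 925 left.
February 1966 has 28 days (1966 is not a leap year): 925 − 28 = 897 left.
March 1966 has 31 days: 897 − 31 = 866 left.
April 1966 has 30 days: 866 − 30 = 836 left.
May 1966 has 31 days: 836 − 31 = 805 left.
June 1966 has 30 days: 805 − 30 = 775 left.
July 1966 has 31 days: 775 − 31 = 744 left.
August 1966 has 31 days: 744 − 31 = 713 left.
September 1966 has 30 days: 713 − 30 = 683 left.
October 1966 has 31 days: 683 − 31 = 652 left.
November 1966 has 30 days: 652 − 30 = 622 left.
December 1966 has 31 days: 622 − 31 = 591 left.
January 1967 has 31 days: 591 − 31 = 560 left.
February 1967 has 28 days (1967 is not a leap year): 560 − 28 = 532 left.
March 1967 has 31 days: 532 − 31 = 501 left.
April 1967 has 30 days: 501 − 30 = 471 left.
May 1967 has 31 days: 471 − 31 = 440 left.
June 1967 has 30 days: 440 − 30 = 410 left.
July 1967 has 31 days: 410 − 31 = 379 left.
August 1967 has 31 days: 379 − 31 = 348 left.
September 1967 has 30 days: 348 − 30 = 318 left.
October 1967 has 31 days: 318 − 31 = 287 left.
November 1967 has 30 days: 287 − 30 = 257 left.
December 1967 has 31 days: 257 − 31 = 226 left.
January 1968 has 31 days: 226 − 31 = 195 left.
February 1968 has 29 days (1968 is a leap year): 195 − 29 = 166 left.
March 1968 has 31 days: 166 − 31 = 135 left.
April 1968 has 30 days: 135 − 30 = 105 left.
May 1968 has 31 days: 105 − 31 = 74 left.
June 1968 has 30 days: 74 − 30 = 44 left.
July 1968 has 31 days: 44 − 31 = 13 left.
13 days into August 1968 → August 13, 1968.

August 13, 1968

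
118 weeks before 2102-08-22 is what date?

May 18, 2100

Counting back 118 weeks = 826 days from August 22, 2102.
Going back 22 days from August 22, 2102 reaches the end of the previous month; 826 − 22 = 804 left.
July 2102 has 31 days: 804 − 31 = 773 left.
June 2102 has 30 days: 773 − 30 = 743 left.
May 2102 has 31 days: 743 − 31 = 712 left.
April 2102 has 30 days: 712 − 30 = 682 left.
March 2102 has 31 days: 682 − 31 = 651 left.
February 2102 has 28 days (2102 is not a leap year): 651 − 28 = 623 left.
January 2102 has 31 days: 623 − 31 = 592 left.
December 2101 has 31 days: 592 − 31 = 561 left.
November 2101 has 30 days: 561 − 30 = 531 left.
October 2101 has 31 days: 531 − 31 = 500 left.
September 2101 has 30 days: 500 − 30 = 470 left.
August 2101 has 31 days: 470 − 31 = 439 left.
July 2101 has 31 days: 439 − 31 = 408 left.
June 2101 has 30 days: 408 − 30 = 378 left.
May 2101 has 31 days: 378 − 31 = 347 left.
April 2101 has 30 days: 347 − 30 = 317 left.
March 2101 has 31 days: 317 − 31 = 286 left.
February 2101 has 28 days (2101 is not a leap year): 286 − 28 = 258 left.
January 2101 has 31 days: 258 − 31 = 227 left.
December 2100 has 31 days: 227 − 31 = 196 left.
November 2100 has 30 days: 196 − 30 = 166 left.
October 2100 has 31 days: 166 − 31 = 135 left.
September 2100 has 30 days: 135 − 30 = 105 left.
August 2100 has 31 days: 105 − 31 = 74 left.
July 2100 has 31 days: 74 − 31 = 43 left.
June 2100 has 30 days: 43 − 30 = 13 left.
May 2100 has 31 days; 31 − 13 = 18 → May 18, 2100.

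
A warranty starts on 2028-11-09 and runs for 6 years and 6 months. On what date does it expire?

Adding 6 years and 6 months from November 9, 2028.
+6 years → 2034; month 11 + 6 = 17, which is month 5 of year 2035 → May 2035.
Day 9 is valid in May, giving May 9, 2035.

May 9, 2035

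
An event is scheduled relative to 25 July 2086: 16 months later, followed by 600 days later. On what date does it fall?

July 17, 2089

Counting forward 16 months from July 25, 2086:
month 7 + 16 = 23, which is month 11 of year 2087 → November 2087.
Day 25 is valid in November, giving November 25, 2087.
Adding 600 days from November 25, 2087:
November has 30 days, so 30 − 25 = 5 days remain after November 25, 2087; 600 − 5 = 595 left.
December 2087 has 31 days: 595 − 31 = 564 left.
January 2088 has 31 days: 564 − 31 = 533 left.
February 2088 has 29 days (2088 is a leap year): 533 − 29 = 504 left.
March 2088 has 31 days: 504 − 31 = 473 left.
April 2088 has 30 days: 473 − 30 = 443 left.
May 2088 has 31 days: 443 − 31 = 412 left.
June 2088 has 30 days: 412 − 30 = 382 left.
July 2088 has 31 days: 382 − 31 = 351 left.
August 2088 has 31 days: 351 − 31 = 320 left.
September 2088 has 30 days: 320 − 30 = 290 left.
October 2088 has 31 days: 290 − 31 = 259 left.
November 2088 has 30 days: 259 − 30 = 229 left.
December 2088 has 31 days: 229 − 31 = 198 left.
January 2089 has 31 days: 198 − 31 = 167 left.
February 2089 has 28 days (2089 is not a leap year): 167 − 28 = 139 left.
March 2089 has 31 days: 139 − 31 = 108 left.
April 2089 has 30 days: 108 − 30 = 78 left.
May 2089 has 31 days: 78 − 31 = 47 left.
June 2089 has 30 days: 47 − 30 = 17 left.
17 days into July 2089 → July 17, 2089.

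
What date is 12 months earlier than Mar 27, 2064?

March 27, 2063

Going back 12 months from March 27, 2064.
month 3 − 12 = -9, which is month 3 of year 2063 → March 2063.
Day 27 is valid in March, giving March 27, 2063.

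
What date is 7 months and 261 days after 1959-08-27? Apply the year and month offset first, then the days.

Adding 7 months and 261 days from August 27, 1959: first the month/year part, then the days.
month 8 + 7 = 15, which is month 3 of year 1960 → March 1960.
Day 27 is valid in March, giving March 27, 1960.
Now add 261 days from March 27, 1960.
March has 31 days, so 31 − 27 = 4 days remain after March 27, 1960; 261 − 4 = 257 left.
April 1960 has 30 days: 257 − 30 = 227 left.
May 1960 has 31 days: 227 − 31 = 196 left.
June 1960 has 30 days: 196 − 30 = 166 left.
July 1960 has 31 days: 166 − 31 = 135 left.
August 1960 has 31 days: 135 − 31 = 104 left.
September 1960 has 30 days: 104 − 30 = 74 left.
October 1960 has 31 days: 74 − 31 = 43 left.
November 1960 has 30 days: 43 − 30 = 13 left.
13 days into December 1960 → December 13, 1960.

December 13, 1960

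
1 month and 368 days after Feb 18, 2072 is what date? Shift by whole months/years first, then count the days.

Advancing 1 month and 368 days from February 18, 2072: first the month/year part, then the days.
month 2 + 1 = 3 → March 2072.
Day 18 is valid in March, giving March 18, 2072.
Now add 368 days from March 18, 2072.
March has 31 days, so 31 − 18 = 13 days remain after March 18, 2072; 368 − 13 = 355 left.
April 2072 has 30 days: 355 − 30 = 325 left.
May 2072 has 31 days: 325 − 31 = 294 left.
June 2072 has 30 days: 294 − 30 = 264 left.
July 2072 has 31 days: 264 − 31 = 233 left.
August 2072 has 31 days: 233 − 31 = 202 left.
September 2072 has 30 days: 202 − 30 = 172 left.
October 2072 has 31 days: 172 − 31 = 141 left.
November 2072 has 30 days: 141 − 30 = 111 left.
December 2072 has 31 days: 111 − 31 = 80 left.
January 2073 has 31 days: 80 − 31 = 49 left.
February 2073 has 28 days (2073 is not a leap year): 49 − 28 = 21 left.
21 days into March 2073 → March 21, 2073.

March 21, 2073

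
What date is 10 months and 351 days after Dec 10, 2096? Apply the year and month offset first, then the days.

Adding 10 months and 351 days from December 10, 2096: first the month/year part, then the days.
month 12 + 10 = 22, which is month 10 of year 2097 → October 2097.
Day 10 is valid in October, giving October 10, 2097.
Now add 351 days from October 10, 2097.
October has 31 days, so 31 − 10 = 21 days remain after October 10, 2097; 351 − 21 = 330 left.
November 2097 has 30 days: 330 − 30 = 300 left.
December 2097 has 31 days: 300 − 31 = 269 left.
January 2098 has 31 days: 269 − 31 = 238 left.
February 2098 has 28 days (2098 is not a leap year): 238 − 28 = 210 left.
March 2098 has 31 days: 210 − 31 = 179 left.
April 2098 has 30 days: 179 − 30 = 149 left.
May 2098 has 31 days: 149 − 31 = 118 left.
June 2098 has 30 days: 118 − 30 = 88 left.
July 2098 has 31 days: 88 − 31 = 57 left.
August 2098 has 31 days: 57 − 31 = 26 left.
26 days into September 2098 → September 26, 2098.

September 26, 2098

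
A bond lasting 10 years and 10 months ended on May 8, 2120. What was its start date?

July 8, 2109

Counting back 10 years and 10 months from May 8, 2120.
-10 years → 2110; month 5 − 10 = -5, which is month 7 of year 2109 → July 2109.
Day 8 is valid in July, giving July 8, 2109.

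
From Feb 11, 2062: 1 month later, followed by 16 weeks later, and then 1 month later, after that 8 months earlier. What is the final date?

Advancing 1 month from February 11, 2062:
month 2 + 1 = 3 → March 2062.
Day 11 is valid in March, giving March 11, 2062.
Adding 16 weeks (= 112 days) from March 11, 2062:
March has 31 days, so 31 − 11 = 20 days remain after March 11, 2062; 112 − 20 = 92 left.
April 2062 has 30 days: 92 − 30 = 62 left.
May 2062 has 31 days: 62 − 31 = 31 left.
June 2062 has 30 days: 31 − 30 = 1 left.
1 day into July 2062 → July 1, 2062.
Advancing 1 month from July 1, 2062:
month 7 + 1 = 8 → August 2062.
Day 1 is valid in August, giving August 1, 2062.
Counting back 8 months from August 1, 2062:
month 8 − 8 = 0, which is month 12 of year 2061 → December 2061.
Day 1 is valid in December, giving December 1, 2061.

December 1, 2061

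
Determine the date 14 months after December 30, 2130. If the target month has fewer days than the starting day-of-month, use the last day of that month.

Adding 14 months from December 30, 2130.
month 12 + 14 = 26, which is month 2 of year 2132 → February 2132.
February 2132 has only 29 days (2132 is a leap year — relevant if February), and the start was day 30, so the date clamps to February 29, 2132.

February 29, 2132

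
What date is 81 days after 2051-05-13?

August 2, 2051

Adding 81 days from May 13, 2051.
May has 31 days, so 31 − 13 = 18 days remain after May 13, 2051; 81 − 18 = 63 left.
June 2051 has 30 days: 63 − 30 = 33 left.
July 2051 has 31 days: 33 − 31 = 2 left.
2 days into August 2051 → August 2, 2051.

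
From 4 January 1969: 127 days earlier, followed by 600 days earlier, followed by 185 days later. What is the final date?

July 12, 1967

Counting back 127 days from January 4, 1969:
Going back 4 days from January 4, 1969 reaches the end of the previous month; 127 − 4 = 123 left.
December 1968 has 31 days: 123 − 31 = 92 left.
November 1968 has 30 days: 92 − 30 = 62 left.
October 1968 has 31 days: 62 − 31 = 31 left.
September 1968 has 30 days: 31 − 30 = 1 left.
August 1968 has 31 days; 31 − 1 = 30 → August 30, 1968.
Counting back 600 days from August 30, 1968:
Going back 30 days from August 30, 1968 reaches the end of the previous month; 600 − 30 = 570 left.
July 1968 has 31 days: 570 − 31 = 539 left.
June 1968 has 30 days: 539 − 30 = 509 left.
May 1968 has 31 days: 509 − 31 = 478 left.
April 1968 has 30 days: 478 − 30 = 448 left.
March 1968 has 31 days: 448 − 31 = 417 left.
February 1968 has 29 days (1968 is a leap year): 417 − 29 = 388 left.
January 1968 has 31 days: 388 − 31 = 357 left.
December 1967 has 31 days: 357 − 31 = 326 left.
November 1967 has 30 days: 326 − 30 = 296 left.
October 1967 has 31 days: 296 − 31 = 265 left.
September 1967 has 30 days: 265 − 30 = 235 left.
August 1967 has 31 days: 235 − 31 = 204 left.
July 1967 has 31 days: 204 − 31 = 173 left.
June 1967 has 30 days: 173 − 30 = 143 left.
May 1967 has 31 days: 143 − 31 = 112 left.
April 1967 has 30 days: 112 − 30 = 82 left.
March 1967 has 31 days: 82 − 31 = 51 left.
February 1967 has 28 days (1967 is not a leap year): 51 − 28 = 23 left.
January 1967 has 31 days; 31 − 23 = 8 → January 8, 1967.
Advancing 185 days from January 8, 1967:
January has 31 days, so 31 − 8 = 23 days remain after January 8, 1967; 185 − 23 = 162 left.
February 1967 has 28 days (1967 is not a leap year): 162 − 28 = 134 left.
March 1967 has 31 days: 134 − 31 = 103 left.
April 1967 has 30 days: 103 − 30 = 73 left.
May 1967 has 31 days: 73 − 31 = 42 left.
June 1967 has 30 days: 42 − 30 = 12 left.
12 days into July 1967 → July 12, 1967.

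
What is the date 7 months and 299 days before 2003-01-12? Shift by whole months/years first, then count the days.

August 17, 2001

Counting back 7 months and 299 days from January 12, 2003: first the month/year part, then the days.
month 1 − 7 = -6, which is month 6 of year 2002 → June 2002.
Day 12 is valid in June, giving June 12, 2002.
Now subtract 299 days from June 12, 2002.
Going back 12 days from June 12, 2002 reaches the end of the previous month; 299 − 12 = 287 left.
May 2002 has 31 days: 287 − 31 = 256 left.
April 2002 has 30 days: 256 − 30 = 226 left.
March 2002 has 31 days: 226 − 31 = 195 left.
February 2002 has 28 days (2002 is not a leap year): 195 − 28 = 167 left.
January 2002 has 31 days: 167 − 31 = 136 left.
December 2001 has 31 days: 136 − 31 = 105 left.
November 2001 has 30 days: 105 − 30 = 75 left.
October 2001 has 31 days: 75 − 31 = 44 left.
September 2001 has 30 days: 44 − 30 = 14 left.
August 2001 has 31 days; 31 − 14 = 17 → August 17, 2001.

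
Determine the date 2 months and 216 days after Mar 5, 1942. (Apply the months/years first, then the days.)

Advancing 2 months and 216 days from March 5, 1942: first the month/year part, then the days.
month 3 + 2 = 5 → May 1942.
Day 5 is valid in May, giving May 5, 1942.
Now add 216 days from May 5, 1942.
May has 31 days, so 31 − 5 = 26 days remain after May 5, 1942; 216 − 26 = 190 left.
June 1942 has 30 days: 190 − 30 = 160 left.
July 1942 has 31 days: 160 − 31 = 129 left.
August 1942 has 31 days: 129 − 31 = 98 left.
September 1942 has 30 days: 98 − 30 = 68 left.
October 1942 has 31 days: 68 − 31 = 37 left.
November 1942 has 30 days: 37 − 30 = 7 left.
7 days into December 1942 → December 7, 1942.

December 7, 1942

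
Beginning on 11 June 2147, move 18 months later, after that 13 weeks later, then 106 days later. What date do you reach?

Counting forward 18 months from June 11, 2147:
month 6 + 18 = 24, which is month 12 of year 2148 → December 2148.
Day 11 is valid in December, giving December 11, 2148.
Counting forward 13 weeks (= 91 days) from December 11, 2148:
December has 31 days, so 31 − 11 = 20 days remain after December 11, 2148; 91 − 20 = 71 left.
January 2149 has 31 days: 71 − 31 = 40 left.
February 2149 has 28 days (2149 is not a leap year): 40 − 28 = 12 left.
12 days into March 2149 → March 12, 2149.
Advancing 106 days from March 12, 2149:
March has 31 days, so 31 − 12 = 19 days remain after March 12, 2149; 106 − 19 = 87 left.
April 2149 has 30 days: 87 − 30 = 57 left.
May 2149 has 31 days: 57 − 31 = 26 left.
26 days into June 2149 → June 26, 2149.

June 26, 2149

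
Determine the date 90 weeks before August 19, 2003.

Subtracting 90 weeks = 630 days from August 19, 2003.
Going back 19 days from August 19, 2003 reaches the end of the previous month; 630 − 19 = 611 left.
July 2003 has 31 days: 611 − 31 = 580 left.
June 2003 has 30 days: 580 − 30 = 550 left.
May 2003 has 31 days: 550 − 31 = 519 left.
April 2003 has 30 days: 519 − 30 = 489 left.
March 2003 has 31 days: 489 − 31 = 458 left.
February 2003 has 28 days (2003 is not a leap year): 458 − 28 = 430 left.
January 2003 has 31 days: 430 − 31 = 399 left.
December 2002 has 31 days: 399 − 31 = 368 left.
November 2002 has 30 days: 368 − 30 = 338 left.
October 2002 has 31 days: 338 − 31 = 307 left.
September 2002 has 30 days: 307 − 30 = 277 left.
August 2002 has 31 days: 277 − 31 = 246 left.
July 2002 has 31 days: 246 − 31 = 215 left.
June 2002 has 30 days: 215 − 30 = 185 left.
May 2002 has 31 days: 185 − 31 = 154 left.
April 2002 has 30 days: 154 − 30 = 124 left.
March 2002 has 31 days: 124 − 31 = 93 left.
February 2002 has 28 days (2002 is not a leap year): 93 − 28 = 65 left.
January 2002 has 31 days: 65 − 31 = 34 left.
December 2001 has 31 days: 34 − 31 = 3 left.
November 2001 has 30 days; 30 − 3 = 27 → November 27, 2001.

November 27, 2001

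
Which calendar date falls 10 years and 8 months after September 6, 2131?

May 6, 2142

Adding 10 years and 8 months from September 6, 2131.
+10 years → 2141; month 9 + 8 = 17, which is month 5 of year 2142 → May 2142.
Day 6 is valid in May, giving May 6, 2142.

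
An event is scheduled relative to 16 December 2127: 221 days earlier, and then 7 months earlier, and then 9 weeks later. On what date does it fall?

Subtracting 221 days from December 16, 2127:
Going back 16 days from December 16, 2127 reaches the end of the previous month; 221 − 16 = 205 left.
November 2127 has 30 days: 205 − 30 = 175 left.
October 2127 has 31 days: 175 − 31 = 144 left.
September 2127 has 30 days: 144 − 30 = 114 left.
August 2127 has 31 days: 114 − 31 = 83 left.
July 2127 has 31 days: 83 − 31 = 52 left.
June 2127 has 30 days: 52 − 30 = 22 left.
May 2127 has 31 days; 31 − 22 = 9 → May 9, 2127.
Going back 7 months from May 9, 2127:
month 5 − 7 = -2, which is month 10 of year 2126 → October 2126.
Day 9 is valid in October, giving October 9, 2126.
Counting forward 9 weeks (= 63 days) from October 9, 2126:
October has 31 days, so 31 − 9 = 22 days remain after October 9, 2126; 63 − 22 = 41 left.
November 2126 has 30 days: 41 − 30 = 11 left.
11 days into December 2126 → December 11, 2126.

December 11, 2126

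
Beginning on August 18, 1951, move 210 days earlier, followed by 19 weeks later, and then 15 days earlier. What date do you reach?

Going back 210 days from August 18, 1951:
Going back 18 days from August 18, 1951 reaches the end of the previous month; 210 − 18 = 192 left.
July 1951 has 31 days: 192 − 31 = 161 left.
June 1951 has 30 days: 161 − 30 = 131 left.
May 1951 has 31 days: 131 − 31 = 100 left.
April 1951 has 30 days: 100 − 30 = 70 left.
March 1951 has 31 days: 70 − 31 = 39 left.
February 1951 has 28 days (1951 is not a leap year): 39 − 28 = 11 left.
January 1951 has 31 days; 31 − 11 = 20 → January 20, 1951.
Adding 19 weeks (= 133 days) from January 20, 1951:
January has 31 days, so 31 − 20 = 11 days remain after January 20, 1951; 133 − 11 = 122 left.
February 1951 has 28 days (1951 is not a leap year): 122 − 28 = 94 left.
March 1951 has 31 days: 94 − 31 = 63 left.
April 1951 has 30 days: 63 − 30 = 33 left.
May 1951 has 31 days: 33 − 31 = 2 left.
2 days into June 1951 → June 2, 1951.
Subtracting 15 days from June 2, 1951:
Going back 2 days from June 2, 1951 reaches the end of the previous month; 15 − 2 = 13 left.
May 1951 has 31 days; 31 − 13 = 18 → May 18, 1951.

May 18, 1951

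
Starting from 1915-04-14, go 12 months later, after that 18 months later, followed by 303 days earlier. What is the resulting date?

December 15, 1916

Counting forward 12 months from April 14, 1915:
month 4 + 12 = 16, which is month 4 of year 1916 → April 1916.
Day 14 is valid in April, giving April 14, 1916.
Advancing 18 months from April 14, 1916:
month 4 + 18 = 22, which is month 10 of year 1917 → October 1917.
Day 14 is valid in October, giving October 14, 1917.
Going back 303 days from October 14, 1917:
Going back 14 days from October 14, 1917 reaches the end of the previous month; 303 − 14 = 289 left.
September 1917 has 30 days: 289 − 30 = 259 left.
August 1917 has 31 days: 259 − 31 = 228 left.
July 1917 has 31 days: 228 − 31 = 197 left.
June 1917 has 30 days: 197 − 30 = 167 left.
May 1917 has 31 days: 167 − 31 = 136 left.
April 1917 has 30 days: 136 − 30 = 106 left.
March 1917 has 31 days: 106 − 31 = 75 left.
February 1917 has 28 days (1917 is not a leap year): 75 − 28 = 47 left.
January 1917 has 31 days: 47 − 31 = 16 left.
December 1916 has 31 days; 31 − 16 = 15 → December 15, 1916.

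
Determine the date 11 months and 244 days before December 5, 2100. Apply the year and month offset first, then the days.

Counting back 11 months and 244 days from December 5, 2100: first the month/year part, then the days.
month 12 − 11 = 1 → January 2100.
Day 5 is valid in January, giving January 5, 2100.
Now subtract 244 days from January 5, 2100.
Going back 5 days from January 5, 2100 reaches the end of the previous month; 244 − 5 = 239 left.
December 2099 has 31 days: 239 − 31 = 208 left.
November 2099 has 30 days: 208 − 30 = 178 left.
October 2099 has 31 days: 178 − 31 = 147 left.
September 2099 has 30 days: 147 − 30 = 117 left.
August 2099 has 31 days: 117 − 31 = 86 left.
July 2099 has 31 days: 86 − 31 = 55 left.
June 2099 has 30 days: 55 − 30 = 25 left.
May 2099 has 31 days; 31 − 25 = 6 → May 6, 2099.

May 6, 2099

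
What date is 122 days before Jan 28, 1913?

September 28, 1912

Counting back 122 days from January 28, 1913.
Going back 28 days from January 28, 1913 reaches the end of the previous month; 122 − 28 = 94 left.
December 1912 has 31 days: 94 − 31 = 63 left.
November 1912 has 30 days: 63 − 30 = 33 left.
October 1912 has 31 days: 33 − 31 = 2 left.
September 1912 has 30 days; 30 − 2 = 28 → September 28, 1912.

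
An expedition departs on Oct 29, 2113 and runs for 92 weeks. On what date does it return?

August 4, 2115

Adding 92 weeks = 644 days from October 29, 2113.
October has 31 days, so 31 − 29 = 2 days remain after October 29, 2113; 644 − 2 = 642 left.
November 2113 has 30 days: 642 − 30 = 612 left.
December 2113 has 31 days: 612 − 31 = 581 left.
January 2114 has 31 days: 581 − 31 = 550 left.
February 2114 has 28 days (2114 is not a leap year): 550 − 28 = 522 left.
March 2114 has 31 days: 522 − 31 = 491 left.
April 2114 has 30 days: 491 − 30 = 461 left.
May 2114 has 31 days: 461 − 31 = 430 left.
June 2114 has 30 days: 430 − 30 = 400 left.
July 2114 has 31 days: 400 − 31 = 369 left.
August 2114 has 31 days: 369 − 31 = 338 left.
September 2114 has 30 days: 338 − 30 = 308 left.
October 2114 has 31 days: 308 − 31 = 277 left.
November 2114 has 30 days: 277 − 30 = 247 left.
December 2114 has 31 days: 247 − 31 = 216 left.
January 2115 has 31 days: 216 − 31 = 185 left.
February 2115 has 28 days (2115 is not a leap year): 185 − 28 = 157 left.
March 2115 has 31 days: 157 − 31 = 126 left.
April 2115 has 30 days: 126 − 30 = 96 left.
May 2115 has 31 days: 96 − 31 = 65 left.
June 2115 has 30 days: 65 − 30 = 35 left.
July 2115 has 31 days: 35 − 31 = 4 left.
4 days into August 2115 → August 4, 2115.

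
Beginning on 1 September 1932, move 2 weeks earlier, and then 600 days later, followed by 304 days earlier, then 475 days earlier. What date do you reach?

February 21, 1932

Subtracting 2 weeks (= 14 days) from September 1, 1932:
Going back 1 day from September 1, 1932 reaches the end of the previous month; 14 − 1 = 13 left.
August 1932 has 31 days; 31 − 13 = 18 → August 18, 1932.
Advancing 600 days from August 18, 1932:
August has 31 days, so 31 − 18 = 13 days remain after August 18, 1932; 600 − 13 = 587 left.
September 1932 has 30 days: 587 − 30 = 557 left.
October 1932 has 31 days: 557 − 31 = 526 left.
November 1932 has 30 days: 526 − 30 = 496 left.
December 1932 has 31 days: 496 − 31 = 465 left.
January 1933 has 31 days: 465 − 31 = 434 left.
February 1933 has 28 days (1933 is not a leap year): 434 − 28 = 406 left.
March 1933 has 31 days: 406 − 31 = 375 left.
April 1933 has 30 days: 375 − 30 = 345 left.
May 1933 has 31 days: 345 − 31 = 314 left.
June 1933 has 30 days: 314 − 30 = 284 left.
July 1933 has 31 days: 284 − 31 = 253 left.
August 1933 has 31 days: 253 − 31 = 222 left.
September 1933 has 30 days: 222 − 30 = 192 left.
October 1933 has 31 days: 192 − 31 = 161 left.
November 1933 has 30 days: 161 − 30 = 131 left.
December 1933 has 31 days: 131 − 31 = 100 left.
January 1934 has 31 days: 100 − 31 = 69 left.
February 1934 has 28 days (1934 is not a leap year): 69 − 28 = 41 left.
March 1934 has 31 days: 41 − 31 = 10 left.
10 days into April 1934 → April 10, 1934.
Subtracting 304 days from April 10, 1934:
Going back 10 days from April 10, 1934 reaches the end of the previous month; 304 − 10 = 294 left.
March 1934 has 31 days: 294 − 31 = 263 left.
February 1934 has 28 days (1934 is not a leap year): 263 − 28 = 235 left.
January 1934 has 31 days: 235 − 31 = 204 left.
December 1933 has 31 days: 204 − 31 = 173 left.
November 1933 has 30 days: 173 − 30 = 143 left.
October 1933 has 31 days: 143 − 31 = 112 left.
September 1933 has 30 days: 112 − 30 = 82 left.
August 1933 has 31 days: 82 − 31 = 51 left.
July 1933 has 31 days: 51 − 31 = 20 left.
June 1933 has 30 days; 30 − 20 = 10 → June 10, 1933.
Subtracting 475 days from June 10, 1933:
Going back 10 days from June 10, 1933 reaches the end of the previous month; 475 − 10 = 465 left.
May 1933 has 31 days: 465 − 31 = 434 left.
April 1933 has 30 days: 434 − 30 = 404 left.
March 1933 has 31 days: 404 − 31 = 373 left.
February 1933 has 28 days (1933 is not a leap year): 373 − 28 = 345 left.
January 1933 has 31 days: 345 − 31 = 314 left.
December 1932 has 31 days: 314 − 31 = 283 left.
November 1932 has 30 days: 283 − 30 = 253 left.
October 1932 has 31 days: 253 − 31 = 222 left.
September 1932 has 30 days: 222 − 30 = 192 left.
August 1932 has 31 days: 192 − 31 = 161 left.
July 1932 has 31 days: 161 − 31 = 130 left.
June 1932 has 30 days: 130 − 30 = 100 left.
May 1932 has 31 days: 100 − 31 = 69 left.
April 1932 has 30 days: 69 − 30 = 39 left.
March 1932 has 31 days: 39 − 31 = 8 left.
February 1932 has 29 days; 29 − 8 = 21 → February 21, 1932.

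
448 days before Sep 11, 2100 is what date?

Counting back 448 days from September 11, 2100.
Going back 11 days from September 11, 2100 reaches the end of the previous month; 448 − 11 = 437 left.
August 2100 has 31 days: 437 − 31 = 406 left.
July 2100 has 31 days: 406 − 31 = 375 left.
June 2100 has 30 days: 375 − 30 = 345 left.
May 2100 has 31 days: 345 − 31 = 314 left.
April 2100 has 30 days: 314 − 30 = 284 left.
March 2100 has 31 days: 284 − 31 = 253 left.
February 2100 has 28 days (2100 is not a leap year (divisible by 100 but not 400)): 253 − 28 = 225 left.
January 2100 has 31 days: 225 − 31 = 194 left.
December 2099 has 31 days: 194 − 31 = 163 left.
November 2099 has 30 days: 163 − 30 = 133 left.
October 2099 has 31 days: 133 − 31 = 102 left.
September 2099 has 30 days: 102 − 30 = 72 left.
August 2099 has 31 days: 72 − 31 = 41 left.
July 2099 has 31 days: 41 − 31 = 10 left.
June 2099 has 30 days; 30 − 10 = 20 → June 20, 2099.

June 20, 2099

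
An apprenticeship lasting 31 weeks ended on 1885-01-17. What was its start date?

Going back 31 weeks = 217 days from January 17, 1885.
Going back 17 days from January 17, 1885 reaches the end of the previous month; 217 − 17 = 200 left.
December 1884 has 31 days: 200 − 31 = 169 left.
November 1884 has 30 days: 169 − 30 = 139 left.
October 1884 has 31 days: 139 − 31 = 108 left.
September 1884 has 30 days: 108 − 30 = 78 left.
August 1884 has 31 days: 78 − 31 = 47 left.
July 1884 has 31 days: 47 − 31 = 16 left.
June 1884 has 30 days; 30 − 16 = 14 → June 14, 1884.

June 14, 1884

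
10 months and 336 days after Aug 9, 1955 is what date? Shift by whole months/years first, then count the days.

Advancing 10 months and 336 days from August 9, 1955: first the month/year part, then the days.
month 8 + 10 = 18, which is month 6 of year 1956 → June 1956.
Day 9 is valid in June, giving June 9, 1956.
Now add 336 days from June 9, 1956.
June has 30 days, so 30 − 9 = 21 days remain after June 9, 1956; 336 − 21 = 315 left.
July 1956 has 31 days: 315 − 31 = 284 left.
August 1956 has 31 days: 284 − 31 = 253 left.
September 1956 has 30 days: 253 − 30 = 223 left.
October 1956 has 31 days: 223 − 31 = 192 left.
November 1956 has 30 days: 192 − 30 = 162 left.
December 1956 has 31 days: 162 − 31 = 131 left.
January 1957 has 31 days: 131 − 31 = 100 left.
February 1957 has 28 days (1957 is not a leap year): 100 − 28 = 72 left.
March 1957 has 31 days: 72 − 31 = 41 left.
April 1957 has 30 days: 41 − 30 = 11 left.
11 days into May 1957 → May 11, 1957.

May 11, 1957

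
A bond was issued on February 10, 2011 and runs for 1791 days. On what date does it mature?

January 6, 2016

Counting forward 1791 days from February 10, 2011.
February has 28 days, so 28 − 10 = 18 days remain after February 10, 2011; 1791 − 18 = 1773 left.
March 2011 has 31 days: 1773 − 31 = 1742 left.
April 2011 has 30 days: 1742 − 30 = 1712 left.
May 2011 has 31 days: 1712 − 31 = 1681 left.
June 2011 has 30 days: 1681 − 30 = 1651 left.
July 2011 has 31 days: 1651 − 31 = 1620 left.
August 2011 has 31 days: 1620 − 31 = 1589 left.
September 2011 has 30 days: 1589 − 30 = 1559 left.
October 2011 has 31 days: 1559 − 31 = 1528 left.
November 2011 has 30 days: 1528 − 30 = 1498 left.
December 2011 has 31 days: 1498 − 31 = 1467 left.
January 2012 has 31 days: 1467 − 31 = 1436 left.
February 2012 has 29 days (2012 is a leap year): 1436 − 29 = 1407 left.
March 2012 has 31 days: 1407 − 31 = 1376 left.
April 2012 has 30 days: 1376 − 30 = 1346 left.
May 2012 has 31 days: 1346 − 31 = 1315 left.
June 2012 has 30 days: 1315 − 30 = 1285 left.
July 2012 has 31 days: 1285 − 31 = 1254 left.
August 2012 has 31 days: 1254 − 31 = 1223 left.
September 2012 has 30 days: 1223 − 30 = 1193 left.
October 2012 has 31 days: 1193 − 31 = 1162 left.
November 2012 has 30 days: 1162 − 30 = 1132 left.
December 2012 has 31 days: 1132 − 31 = 1101 left.
January 2013 has 31 days: 1101 − 31 = 1070 left.
February 2013 has 28 days (2013 is not a leap year): 1070 − 28 = 1042 left.
March 2013 has 31 days: 1042 − 31 = 1011 left.
April 2013 has 30 days: 1011 − 30 = 981 left.
May 2013 has 31 days: 981 − 31 = 950 left.
June 2013 has 30 days: 950 − 30 = 920 left.
July 2013 has 31 days: 920 − 31 = 889 left.
August 2013 has 31 days: 889 − 31 = 858 left.
September 2013 has 30 days: 858 − 30 = 828 left.
October 2013 has 31 days: 828 − 31 = 797 left.
November 2013 has 30 days: 797 − 30 = 767 left.
December 2013 has 31 days: 767 − 31 = 736 left.
January 2014 has 31 days: 736 − 31 = 705 left.
February 2014 has 28 days (2014 is not a leap year): 705 − 28 = 677 left.
March 2014 has 31 days: 677 − 31 = 646 left.
April 2014 has 30 days: 646 − 30 = 616 left.
May 2014 has 31 days: 616 − 31 = 585 left.
June 2014 has 30 days: 585 − 30 = 555 left.
July 2014 has 31 days: 555 − 31 = 524 left.
August 2014 has 31 days: 524 − 31 = 493 left.
September 2014 has 30 days: 493 − 30 = 463 left.
October 2014 has 31 days: 463 − 31 = 432 left.
November 2014 has 30 days: 432 − 30 = 402 left.
December 2014 has 31 days: 402 − 31 = 371 left.
January 2015 has 31 days: 371 − 31 = 340 left.
February 2015 has 28 days (2015 is not a leap year): 340 − 28 = 312 left.
March 2015 has 31 days: 312 − 31 = 281 left.
April 2015 has 30 days: 281 − 30 = 251 left.
May 2015 has 31 days: 251 − 31 = 220 left.
June 2015 has 30 days: 220 − 30 = 190 left.
July 2015 has 31 days: 190 − 31 = 159 left.
August 2015 has 31 days: 159 − 31 = 128 left.
September 2015 has 30 days: 128 − 30 = 98 left.
October 2015 has 31 days: 98 − 31 = 67 left.
November 2015 has 30 days: 67 − 30 = 37 left.
December 2015 has 31 days: 37 − 31 = 6 left.
6 days into January 2016 → January 6, 2016.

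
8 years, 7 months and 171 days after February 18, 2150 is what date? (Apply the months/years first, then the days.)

March 8, 2159

Adding 8 years, 7 months and 171 days from February 18, 2150: first the month/year part, then the days.
+8 years → 2158; month 2 + 7 = 9 → September 2158.
Day 18 is valid in September, giving September 18, 2158.
Now add 171 days from September 18, 2158.
September has 30 days, so 30 − 18 = 12 days remain after September 18, 2158; 171 − 12 = 159 left.
October 2158 has 31 days: 159 − 31 = 128 left.
November 2158 has 30 days: 128 − 30 = 98 left.
December 2158 has 31 days: 98 − 31 = 67 left.
January 2159 has 31 days: 67 − 31 = 36 left.
February 2159 has 28 days (2159 is not a leap year): 36 − 28 = 8 left.
8 days into March 2159 → March 8, 2159.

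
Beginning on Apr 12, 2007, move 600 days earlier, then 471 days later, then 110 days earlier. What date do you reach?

August 16, 2006

Subtracting 600 days from April 12, 2007:
Going back 12 days from April 12, 2007 reaches the end of the previous month; 600 − 12 = 588 left.
March 2007 has 31 days: 588 − 31 = 557 left.
February 2007 has 28 days (2007 is not a leap year): 557 − 28 = 529 left.
January 2007 has 31 days: 529 − 31 = 498 left.
December 2006 has 31 days: 498 − 31 = 467 left.
November 2006 has 30 days: 467 − 30 = 437 left.
October 2006 has 31 days: 437 − 31 = 406 left.
September 2006 has 30 days: 406 − 30 = 376 left.
August 2006 has 31 days: 376 − 31 = 345 left.
July 2006 has 31 days: 345 − 31 = 314 left.
June 2006 has 30 days: 314 − 30 = 284 left.
May 2006 has 31 days: 284 − 31 = 253 left.
April 2006 has 30 days: 253 − 30 = 223 left.
March 2006 has 31 days: 223 − 31 = 192 left.
February 2006 has 28 days (2006 is not a leap year): 192 − 28 = 164 left.
January 2006 has 31 days: 164 − 31 = 133 left.
December 2005 has 31 days: 133 − 31 = 102 left.
November 2005 has 30 days: 102 − 30 = 72 left.
October 2005 has 31 days: 72 − 31 = 41 left.
September 2005 has 30 days: 41 − 30 = 11 left.
August 2005 has 31 days; 31 − 11 = 20 → August 20, 2005.
Adding 471 days from August 20, 2005:
August has 31 days, so 31 − 20 = 11 days remain after August 20, 2005; 471 − 11 = 460 left.
September 2005 has 30 days: 460 − 30 = 430 left.
October 2005 has 31 days: 430 − 31 = 399 left.
November 2005 has 30 days: 399 − 30 = 369 left.
December 2005 has 31 days: 369 − 31 = 338 left.
January 2006 has 31 days: 338 − 31 = 307 left.
February 2006 has 28 days (2006 is not a leap year): 307 − 28 = 279 left.
March 2006 has 31 days: 279 − 31 = 248 left.
April 2006 has 30 days: 248 − 30 = 218 left.
May 2006 has 31 days: 218 − 31 = 187 left.
June 2006 has 30 days: 187 − 30 = 157 left.
July 2006 has 31 days: 157 − 31 = 126 left.
August 2006 has 31 days: 126 − 31 = 95 left.
September 2006 has 30 days: 95 − 30 = 65 left.
October 2006 has 31 days: 65 − 31 = 34 left.
November 2006 has 30 days: 34 − 30 = 4 left.
4 days into December 2006 → December 4, 2006.
Counting back 110 days from December 4, 2006:
Going back 4 days from December 4, 2006 reaches the end of the previous month; 110 − 4 = 106 left.
November 2006 has 30 days: 106 − 30 = 76 left.
October 2006 has 31 days: 76 − 31 = 45 left.
September 2006 has 30 days: 45 − 30 = 15 left.
August 2006 has 31 days; 31 − 15 = 16 → August 16, 2006.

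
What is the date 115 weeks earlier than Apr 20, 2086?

February 5, 2084

Going back 115 weeks = 805 days from April 20, 2086.
Going back 20 days from April 20, 2086 reaches the end of the previous month; 805 − 20 = 785 left.
March 2086 has 31 days: 785 − 31 = 754 left.
February 2086 has 28 days (2086 is not a leap year): 754 − 28 = 726 left.
January 2086 has 31 days: 726 − 31 = 695 left.
December 2085 has 31 days: 695 − 31 = 664 left.
November 2085 has 30 days: 664 − 30 = 634 left.
October 2085 has 31 days: 634 − 31 = 603 left.
September 2085 has 30 days: 603 − 30 = 573 left.
August 2085 has 31 days: 573 − 31 = 542 left.
July 2085 has 31 days: 542 − 31 = 511 left.
June 2085 has 30 days: 511 − 30 = 481 left.
May 2085 has 31 days: 481 − 31 = 450 left.
April 2085 has 30 days: 450 − 30 = 420 left.
March 2085 has 31 days: 420 − 31 = 389 left.
February 2085 has 28 days (2085 is not a leap year): 389 − 28 = 361 left.
January 2085 has 31 days: 361 − 31 = 330 left.
December 2084 has 31 days: 330 − 31 = 299 left.
November 2084 has 30 days: 299 − 30 = 269 left.
October 2084 has 31 days: 269 − 31 = 238 left.
September 2084 has 30 days: 238 − 30 = 208 left.
August 2084 has 31 days: 208 − 31 = 177 left.
July 2084 has 31 days: 177 − 31 = 146 left.
June 2084 has 30 days: 146 − 30 = 116 left.
May 2084 has 31 days: 116 − 31 = 85 left.
April 2084 has 30 days: 85 − 30 = 55 left.
March 2084 has 31 days: 55 − 31 = 24 left.
February 2084 has 29 days; 29 − 24 = 5 → February 5, 2084.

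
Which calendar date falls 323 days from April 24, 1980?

March 13, 1981

Counting forward 323 days from April 24, 1980.
April has 30 days, so 30 − 24 = 6 days remain after April 24, 1980; 323 − 6 = 317 left.
May 1980 has 31 days: 317 − 31 = 286 left.
June 1980 has 30 days: 286 − 30 = 256 left.
July 1980 has 31 days: 256 − 31 = 225 left.
August 1980 has 31 days: 225 − 31 = 194 left.
September 1980 has 30 days: 194 − 30 = 164 left.
October 1980 has 31 days: 164 − 31 = 133 left.
November 1980 has 30 days: 133 − 30 = 103 left.
December 1980 has 31 days: 103 − 31 = 72 left.
January 1981 has 31 days: 72 − 31 = 41 left.
February 1981 has 28 days (1981 is not a leap year): 41 − 28 = 13 left.
13 days into March 1981 → March 13, 1981.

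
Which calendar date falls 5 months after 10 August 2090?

Advancing 5 months from August 10, 2090.
month 8 + 5 = 13, which is month 1 of year 2091 → January 2091.
Day 10 is valid in January, giving January 10, 2091.

January 10, 2091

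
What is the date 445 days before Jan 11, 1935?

October 23, 1933

Subtracting 445 days from January 11, 1935.
Going back 11 days from January 11, 1935 reaches the end of the previous month; 445 − 11 = 434 left.
December 1934 has 31 days: 434 − 31 = 403 left.
November 1934 has 30 days: 403 − 30 = 373 left.
October 1934 has 31 days: 373 − 31 = 342 left.
September 1934 has 30 days: 342 − 30 = 312 left.
August 1934 has 31 days: 312 − 31 = 281 left.
July 1934 has 31 days: 281 − 31 = 250 left.
June 1934 has 30 days: 250 − 30 = 220 left.
May 1934 has 31 days: 220 − 31 = 189 left.
April 1934 has 30 days: 189 − 30 = 159 left.
March 1934 has 31 days: 159 − 31 = 128 left.
February 1934 has 28 days (1934 is not a leap year): 128 − 28 = 100 left.
January 1934 has 31 days: 100 − 31 = 69 left.
December 1933 has 31 days: 69 − 31 = 38 left.
November 1933 has 30 days: 38 − 30 = 8 left.
October 1933 has 31 days; 31 − 8 = 23 → October 23, 1933.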